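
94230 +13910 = 108140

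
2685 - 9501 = -6816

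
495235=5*99047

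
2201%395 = 226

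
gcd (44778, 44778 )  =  44778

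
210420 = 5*42084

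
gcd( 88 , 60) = 4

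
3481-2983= 498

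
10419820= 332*31385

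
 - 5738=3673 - 9411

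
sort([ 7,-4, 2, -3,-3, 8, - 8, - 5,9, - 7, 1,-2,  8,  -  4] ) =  [-8,- 7,  -  5, -4,-4, - 3,- 3, - 2, 1, 2,7, 8, 8, 9] 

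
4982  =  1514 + 3468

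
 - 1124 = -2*562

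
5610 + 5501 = 11111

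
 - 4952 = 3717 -8669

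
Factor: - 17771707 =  - 19^1*935353^1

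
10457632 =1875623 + 8582009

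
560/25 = 112/5 = 22.40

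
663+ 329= 992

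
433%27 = 1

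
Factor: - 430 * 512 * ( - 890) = 195942400 = 2^11*5^2 * 43^1 * 89^1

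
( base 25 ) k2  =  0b111110110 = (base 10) 502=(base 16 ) 1F6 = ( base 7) 1315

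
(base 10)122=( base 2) 1111010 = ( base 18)6e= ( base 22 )5c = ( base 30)42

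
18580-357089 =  - 338509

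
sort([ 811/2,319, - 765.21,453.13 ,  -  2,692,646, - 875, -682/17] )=[ - 875, - 765.21, - 682/17, - 2, 319, 811/2,  453.13,646, 692] 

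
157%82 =75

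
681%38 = 35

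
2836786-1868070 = 968716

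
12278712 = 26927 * 456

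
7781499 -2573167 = 5208332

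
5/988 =5/988 = 0.01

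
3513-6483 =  - 2970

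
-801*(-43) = 34443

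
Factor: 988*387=382356 = 2^2*3^2*13^1*19^1*43^1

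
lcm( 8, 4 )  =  8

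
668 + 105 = 773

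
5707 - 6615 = -908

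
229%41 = 24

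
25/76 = 25/76 =0.33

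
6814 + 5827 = 12641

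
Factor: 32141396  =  2^2*7^1  *  23^1 * 29^1*1721^1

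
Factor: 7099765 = 5^1*41^1*59^1*587^1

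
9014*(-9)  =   - 81126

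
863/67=863/67 = 12.88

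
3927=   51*77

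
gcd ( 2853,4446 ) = 9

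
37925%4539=1613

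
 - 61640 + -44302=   -  105942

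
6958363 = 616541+6341822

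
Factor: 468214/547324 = 2^( - 1)*17^1*47^1*467^(  -  1 ) = 799/934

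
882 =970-88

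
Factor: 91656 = 2^3 * 3^2*19^1*67^1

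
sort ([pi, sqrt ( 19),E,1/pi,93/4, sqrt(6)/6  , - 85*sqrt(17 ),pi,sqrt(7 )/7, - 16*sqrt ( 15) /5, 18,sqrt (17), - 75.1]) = [ - 85*sqrt( 17), - 75.1, - 16*sqrt(15)/5,1/pi,sqrt( 7)/7, sqrt (6)/6,  E,pi,pi, sqrt(17 ),sqrt( 19 ),18,93/4 ] 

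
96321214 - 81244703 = 15076511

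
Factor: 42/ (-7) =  - 2^1 * 3^1 = - 6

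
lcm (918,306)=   918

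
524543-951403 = - 426860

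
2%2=0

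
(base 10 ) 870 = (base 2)1101100110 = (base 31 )s2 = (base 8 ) 1546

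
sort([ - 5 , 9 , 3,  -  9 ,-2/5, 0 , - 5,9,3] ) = [ -9, - 5, - 5, - 2/5, 0,3,3,9,9 ]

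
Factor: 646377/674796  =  215459/224932= 2^(-2)*53^(-1)*1061^( - 1)*215459^1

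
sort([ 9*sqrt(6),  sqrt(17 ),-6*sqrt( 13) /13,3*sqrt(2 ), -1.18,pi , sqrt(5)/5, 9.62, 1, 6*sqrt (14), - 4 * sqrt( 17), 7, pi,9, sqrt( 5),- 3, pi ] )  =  [-4*sqrt(17 ),  -  3,-6*sqrt(13)/13, - 1.18, sqrt ( 5)/5, 1,sqrt ( 5 ),pi,pi,pi,sqrt( 17) , 3*sqrt(2 ), 7,9,9.62,9*sqrt( 6) , 6*sqrt(14 ) ]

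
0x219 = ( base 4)20121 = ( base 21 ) 14C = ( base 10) 537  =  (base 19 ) 195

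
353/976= 353/976= 0.36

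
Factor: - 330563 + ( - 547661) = - 878224 =- 2^4 *131^1*419^1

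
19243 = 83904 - 64661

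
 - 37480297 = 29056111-66536408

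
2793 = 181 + 2612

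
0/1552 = 0 = 0.00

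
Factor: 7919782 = 2^1 *13^1 *47^1*6481^1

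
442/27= 442/27 = 16.37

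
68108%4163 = 1500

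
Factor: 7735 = 5^1*7^1*13^1*17^1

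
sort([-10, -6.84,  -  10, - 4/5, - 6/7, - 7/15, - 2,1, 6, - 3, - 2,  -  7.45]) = [ - 10 , - 10, - 7.45,-6.84, - 3 , - 2, - 2,  -  6/7,-4/5, - 7/15,1,  6 ]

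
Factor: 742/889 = 2^1* 53^1*127^(-1) = 106/127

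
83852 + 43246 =127098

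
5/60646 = 5/60646 = 0.00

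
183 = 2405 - 2222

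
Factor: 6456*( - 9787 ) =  - 63184872 = -  2^3*3^1*269^1*9787^1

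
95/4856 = 95/4856 = 0.02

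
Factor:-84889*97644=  -2^2 * 3^1 * 7^1* 67^1*79^1*103^1* 181^1 = - 8288901516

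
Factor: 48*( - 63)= - 3024 =-  2^4*3^3*7^1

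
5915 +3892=9807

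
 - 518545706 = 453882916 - 972428622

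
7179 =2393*3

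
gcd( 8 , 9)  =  1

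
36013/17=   36013/17= 2118.41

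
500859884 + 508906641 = 1009766525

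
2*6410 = 12820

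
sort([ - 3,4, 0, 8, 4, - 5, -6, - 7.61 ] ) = [ - 7.61, - 6 , - 5, - 3, 0,4, 4, 8]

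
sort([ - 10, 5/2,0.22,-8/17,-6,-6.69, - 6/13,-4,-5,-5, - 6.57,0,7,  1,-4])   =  [-10, - 6.69, - 6.57,  -  6,-5,  -  5,  -  4,-4, - 8/17, - 6/13,0,0.22 , 1,5/2 , 7 ]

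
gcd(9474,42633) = 4737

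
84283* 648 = 54615384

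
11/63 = 11/63  =  0.17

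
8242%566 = 318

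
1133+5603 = 6736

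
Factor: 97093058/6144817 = 2^1*7^( - 1 )*109^1*131^( - 1 )*257^1*1733^1 * 6701^ (  -  1) 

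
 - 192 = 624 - 816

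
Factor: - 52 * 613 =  - 31876 =-2^2*13^1*613^1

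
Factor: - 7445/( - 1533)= 3^(-1)*5^1*7^(  -  1)*73^(-1) * 1489^1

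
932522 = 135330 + 797192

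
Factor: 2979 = 3^2 *331^1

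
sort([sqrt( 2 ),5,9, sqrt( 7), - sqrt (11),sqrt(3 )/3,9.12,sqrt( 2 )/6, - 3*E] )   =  [ - 3*E, - sqrt( 11), sqrt( 2)/6,sqrt (3) /3, sqrt(2),sqrt( 7),  5, 9, 9.12] 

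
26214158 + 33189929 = 59404087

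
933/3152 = 933/3152 = 0.30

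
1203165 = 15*80211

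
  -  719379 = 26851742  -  27571121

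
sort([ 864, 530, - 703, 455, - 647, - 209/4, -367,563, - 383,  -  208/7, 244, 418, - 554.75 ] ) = [ - 703, - 647, - 554.75 , - 383, - 367, - 209/4, - 208/7,244, 418,455, 530 , 563, 864] 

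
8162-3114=5048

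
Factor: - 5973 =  - 3^1*11^1*181^1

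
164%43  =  35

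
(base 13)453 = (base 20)1h4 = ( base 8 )1350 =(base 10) 744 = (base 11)617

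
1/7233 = 1/7233 = 0.00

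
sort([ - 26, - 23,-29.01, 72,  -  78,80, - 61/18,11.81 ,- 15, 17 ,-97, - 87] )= [-97, - 87,-78, - 29.01, - 26, - 23 , - 15,-61/18,11.81  ,  17, 72, 80]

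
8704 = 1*8704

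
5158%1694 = 76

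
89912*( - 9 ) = -809208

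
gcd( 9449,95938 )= 1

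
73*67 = 4891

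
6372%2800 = 772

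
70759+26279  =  97038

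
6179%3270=2909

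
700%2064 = 700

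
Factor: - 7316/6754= - 3658/3377 = - 2^1*11^( - 1 )*31^1 *59^1 * 307^(- 1)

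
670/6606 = 335/3303 = 0.10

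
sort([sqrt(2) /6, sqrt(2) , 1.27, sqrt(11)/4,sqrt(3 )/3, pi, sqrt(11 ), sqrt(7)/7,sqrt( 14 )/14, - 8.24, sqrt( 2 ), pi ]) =[ - 8.24,sqrt(2) /6, sqrt (14)/14, sqrt ( 7) /7 , sqrt(3 )/3,sqrt( 11) /4,1.27,sqrt(2), sqrt( 2), pi,pi,  sqrt(11)]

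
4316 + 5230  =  9546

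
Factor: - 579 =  - 3^1*193^1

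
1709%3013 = 1709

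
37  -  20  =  17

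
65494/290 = 225  +  122/145 = 225.84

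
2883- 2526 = 357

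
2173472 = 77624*28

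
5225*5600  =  29260000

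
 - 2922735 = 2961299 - 5884034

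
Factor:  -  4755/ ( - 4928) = 2^( - 6)*3^1*5^1*7^( - 1)*11^( - 1 )*317^1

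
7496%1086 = 980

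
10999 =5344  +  5655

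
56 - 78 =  - 22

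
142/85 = 142/85 = 1.67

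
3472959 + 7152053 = 10625012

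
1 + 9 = 10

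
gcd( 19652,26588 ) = 1156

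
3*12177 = 36531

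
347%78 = 35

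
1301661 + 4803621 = 6105282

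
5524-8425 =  - 2901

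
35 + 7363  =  7398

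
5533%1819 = 76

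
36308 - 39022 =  - 2714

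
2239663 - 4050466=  - 1810803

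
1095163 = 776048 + 319115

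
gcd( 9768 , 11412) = 12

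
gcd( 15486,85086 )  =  174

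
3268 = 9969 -6701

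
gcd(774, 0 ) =774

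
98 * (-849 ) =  -83202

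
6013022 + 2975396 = 8988418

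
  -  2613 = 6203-8816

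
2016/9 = 224 = 224.00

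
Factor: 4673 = 4673^1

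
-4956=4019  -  8975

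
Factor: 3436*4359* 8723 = 130648941852 =2^2 * 3^1 *11^1*13^1*61^1 *859^1*1453^1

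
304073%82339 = 57056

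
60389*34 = 2053226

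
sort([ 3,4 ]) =[ 3,4 ]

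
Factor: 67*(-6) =-402 = - 2^1*3^1* 67^1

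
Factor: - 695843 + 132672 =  - 563171  =  - 7^1 * 43^1*1871^1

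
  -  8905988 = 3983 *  (-2236)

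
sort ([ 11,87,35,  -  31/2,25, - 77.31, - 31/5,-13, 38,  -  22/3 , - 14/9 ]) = [ -77.31, - 31/2 , - 13 , - 22/3, - 31/5, - 14/9,11, 25 , 35,38,87 ] 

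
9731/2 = 9731/2 = 4865.50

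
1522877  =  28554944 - 27032067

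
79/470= 79/470 = 0.17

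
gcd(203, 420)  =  7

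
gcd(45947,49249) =1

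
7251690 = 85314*85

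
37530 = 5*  7506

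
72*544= 39168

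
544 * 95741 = 52083104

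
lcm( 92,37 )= 3404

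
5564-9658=  -  4094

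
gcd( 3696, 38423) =77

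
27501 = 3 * 9167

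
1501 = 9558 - 8057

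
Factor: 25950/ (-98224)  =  -2^ ( - 3 ) * 3^1*5^2 * 7^(-1)*173^1 * 877^ ( - 1) = -12975/49112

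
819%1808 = 819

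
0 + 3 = 3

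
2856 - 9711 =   -  6855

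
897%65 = 52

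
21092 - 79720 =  - 58628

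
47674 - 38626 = 9048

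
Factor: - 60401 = - 11^1*17^2*19^1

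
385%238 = 147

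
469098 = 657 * 714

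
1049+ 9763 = 10812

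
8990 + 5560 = 14550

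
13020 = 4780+8240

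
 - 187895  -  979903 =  - 1167798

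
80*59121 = 4729680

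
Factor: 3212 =2^2*11^1*73^1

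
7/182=1/26 = 0.04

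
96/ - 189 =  -32/63 = - 0.51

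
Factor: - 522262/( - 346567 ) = 758/503  =  2^1 * 379^1*503^( - 1 ) 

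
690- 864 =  - 174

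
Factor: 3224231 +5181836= 8406067 = 37^1 *227191^1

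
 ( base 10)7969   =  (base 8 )17441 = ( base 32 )7p1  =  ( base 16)1F21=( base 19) 1318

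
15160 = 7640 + 7520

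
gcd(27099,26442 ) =9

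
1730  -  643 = 1087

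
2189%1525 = 664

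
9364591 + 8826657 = 18191248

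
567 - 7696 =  - 7129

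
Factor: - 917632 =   -  2^7*67^1*107^1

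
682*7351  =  5013382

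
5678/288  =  19 + 103/144 = 19.72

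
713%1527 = 713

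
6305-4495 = 1810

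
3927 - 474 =3453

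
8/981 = 8/981 = 0.01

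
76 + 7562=7638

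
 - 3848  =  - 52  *74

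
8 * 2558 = 20464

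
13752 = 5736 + 8016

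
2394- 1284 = 1110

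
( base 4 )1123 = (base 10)91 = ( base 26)3D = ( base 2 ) 1011011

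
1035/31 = 1035/31  =  33.39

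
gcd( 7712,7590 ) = 2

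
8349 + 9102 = 17451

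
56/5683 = 56/5683 = 0.01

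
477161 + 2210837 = 2687998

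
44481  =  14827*3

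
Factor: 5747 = 7^1 * 821^1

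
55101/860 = 55101/860 = 64.07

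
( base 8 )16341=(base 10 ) 7393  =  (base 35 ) 618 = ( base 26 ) ao9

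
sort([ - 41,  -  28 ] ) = [ - 41, - 28 ] 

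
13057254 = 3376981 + 9680273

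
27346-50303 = -22957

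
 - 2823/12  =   - 236 + 3/4=- 235.25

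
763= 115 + 648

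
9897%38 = 17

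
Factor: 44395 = 5^1*13^1*683^1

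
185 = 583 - 398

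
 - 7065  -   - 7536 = 471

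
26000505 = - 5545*( - 4689) 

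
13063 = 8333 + 4730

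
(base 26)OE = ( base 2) 1001111110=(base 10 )638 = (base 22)170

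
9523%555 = 88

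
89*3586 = 319154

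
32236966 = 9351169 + 22885797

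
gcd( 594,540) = 54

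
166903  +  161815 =328718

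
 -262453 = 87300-349753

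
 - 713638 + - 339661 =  - 1053299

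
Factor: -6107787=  - 3^2*7^1*67^1*1447^1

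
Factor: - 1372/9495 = -2^2*3^(-2 ) * 5^ ( - 1 )*7^3*211^(-1)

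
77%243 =77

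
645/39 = 215/13 = 16.54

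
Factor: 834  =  2^1*3^1*139^1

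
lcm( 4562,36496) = 36496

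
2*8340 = 16680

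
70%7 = 0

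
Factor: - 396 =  - 2^2*3^2*11^1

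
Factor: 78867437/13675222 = 2^( - 1)*11^1*17^1 *23^1*41^( - 1)*1667^1*15161^( - 1) = 7169767/1243202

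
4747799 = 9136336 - 4388537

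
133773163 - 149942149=- 16168986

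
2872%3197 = 2872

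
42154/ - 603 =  - 42154/603 = - 69.91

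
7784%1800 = 584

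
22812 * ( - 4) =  - 91248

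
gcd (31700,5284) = 4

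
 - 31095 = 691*(-45)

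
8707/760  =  8707/760  =  11.46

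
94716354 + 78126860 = 172843214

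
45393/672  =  15131/224 = 67.55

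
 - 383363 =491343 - 874706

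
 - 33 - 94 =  - 127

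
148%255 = 148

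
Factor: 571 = 571^1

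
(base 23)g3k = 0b10000101101001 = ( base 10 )8553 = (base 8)20551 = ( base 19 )14d3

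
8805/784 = 8805/784 = 11.23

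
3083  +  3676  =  6759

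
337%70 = 57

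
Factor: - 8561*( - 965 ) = 5^1*7^1*193^1*1223^1 = 8261365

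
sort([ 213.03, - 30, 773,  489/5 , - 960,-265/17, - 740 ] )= [ - 960,- 740, - 30, - 265/17, 489/5, 213.03,773 ] 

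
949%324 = 301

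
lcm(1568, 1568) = 1568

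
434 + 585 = 1019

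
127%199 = 127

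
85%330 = 85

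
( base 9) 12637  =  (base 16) 215b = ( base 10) 8539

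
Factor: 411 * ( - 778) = -2^1*3^1*137^1*389^1 = -319758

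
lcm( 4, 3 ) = 12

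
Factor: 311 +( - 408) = - 97 = - 97^1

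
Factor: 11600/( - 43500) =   -  4/15 = -  2^2*3^( - 1 )*5^( - 1)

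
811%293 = 225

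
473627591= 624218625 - 150591034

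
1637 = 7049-5412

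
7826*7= 54782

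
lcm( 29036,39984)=2439024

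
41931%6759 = 1377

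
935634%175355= 58859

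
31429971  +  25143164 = 56573135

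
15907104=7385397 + 8521707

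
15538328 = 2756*5638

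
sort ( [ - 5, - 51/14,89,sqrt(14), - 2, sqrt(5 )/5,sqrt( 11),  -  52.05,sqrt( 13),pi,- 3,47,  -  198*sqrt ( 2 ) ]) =[ - 198*sqrt(2),  -  52.05, - 5 ,-51/14, - 3,  -  2,sqrt( 5) /5,pi,sqrt( 11) , sqrt( 13), sqrt(14 ),47,89 ]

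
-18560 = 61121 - 79681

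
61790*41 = 2533390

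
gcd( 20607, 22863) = 3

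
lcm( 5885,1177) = 5885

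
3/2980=3/2980 =0.00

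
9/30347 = 9/30347 = 0.00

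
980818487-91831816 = 888986671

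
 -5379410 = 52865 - 5432275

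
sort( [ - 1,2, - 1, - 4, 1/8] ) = [ - 4 , - 1, - 1,1/8,2]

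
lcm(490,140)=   980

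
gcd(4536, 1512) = 1512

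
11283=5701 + 5582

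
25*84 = 2100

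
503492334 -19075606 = 484416728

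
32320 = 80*404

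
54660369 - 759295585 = -704635216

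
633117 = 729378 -96261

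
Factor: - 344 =-2^3*43^1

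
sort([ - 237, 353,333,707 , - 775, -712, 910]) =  [ - 775,- 712 ,-237 , 333,353, 707, 910 ] 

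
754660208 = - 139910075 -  - 894570283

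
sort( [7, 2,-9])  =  [-9, 2,  7 ] 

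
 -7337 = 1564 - 8901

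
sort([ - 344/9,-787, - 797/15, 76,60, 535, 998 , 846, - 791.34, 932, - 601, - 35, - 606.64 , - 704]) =[ - 791.34, - 787,-704, - 606.64, - 601, - 797/15 , - 344/9,- 35, 60,76,  535, 846,  932, 998] 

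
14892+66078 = 80970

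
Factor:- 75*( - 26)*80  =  2^5*3^1*5^3*13^1  =  156000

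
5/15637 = 5/15637=0.00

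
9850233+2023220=11873453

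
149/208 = 149/208=0.72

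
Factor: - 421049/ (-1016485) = 5^( - 1)*23^( - 1)*8839^(-1)*421049^1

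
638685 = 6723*95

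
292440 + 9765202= 10057642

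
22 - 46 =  -24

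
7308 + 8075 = 15383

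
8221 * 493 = 4052953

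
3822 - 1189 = 2633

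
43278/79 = 547 +65/79 = 547.82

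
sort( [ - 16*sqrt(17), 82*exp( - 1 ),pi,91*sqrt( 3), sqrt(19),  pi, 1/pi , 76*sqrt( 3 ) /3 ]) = [ - 16*sqrt( 17),1/pi,pi , pi , sqrt(19 ), 82*exp( - 1 ),76*sqrt( 3) /3, 91*sqrt( 3) ] 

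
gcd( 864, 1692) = 36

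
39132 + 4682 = 43814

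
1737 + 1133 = 2870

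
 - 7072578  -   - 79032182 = 71959604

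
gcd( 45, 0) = 45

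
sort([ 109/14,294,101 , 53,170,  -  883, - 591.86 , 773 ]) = [ - 883, -591.86,  109/14 , 53, 101,  170,  294 , 773]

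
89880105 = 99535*903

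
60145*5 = 300725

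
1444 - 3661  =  -2217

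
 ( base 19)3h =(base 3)2202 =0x4A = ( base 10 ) 74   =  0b1001010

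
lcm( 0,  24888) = 0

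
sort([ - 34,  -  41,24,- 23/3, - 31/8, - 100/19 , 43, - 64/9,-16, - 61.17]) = [-61.17, - 41, - 34, - 16, - 23/3,-64/9, - 100/19, - 31/8,24, 43]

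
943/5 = 188  +  3/5 = 188.60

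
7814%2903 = 2008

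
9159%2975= 234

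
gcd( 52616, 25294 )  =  2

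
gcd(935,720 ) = 5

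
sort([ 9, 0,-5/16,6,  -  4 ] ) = [  -  4,-5/16,0,6 , 9 ]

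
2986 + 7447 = 10433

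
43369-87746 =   -  44377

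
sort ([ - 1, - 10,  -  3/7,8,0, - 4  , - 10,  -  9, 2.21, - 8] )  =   [ - 10, - 10 ,- 9, -8,  -  4, - 1, - 3/7,0,2.21 , 8] 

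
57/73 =57/73  =  0.78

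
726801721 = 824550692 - 97748971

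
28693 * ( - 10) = - 286930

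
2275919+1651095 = 3927014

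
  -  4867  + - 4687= - 9554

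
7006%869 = 54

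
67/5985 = 67/5985 = 0.01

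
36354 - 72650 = - 36296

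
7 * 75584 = 529088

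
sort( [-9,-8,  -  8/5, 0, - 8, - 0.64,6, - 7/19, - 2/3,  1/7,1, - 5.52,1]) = [-9, - 8, - 8,- 5.52,-8/5, - 2/3, - 0.64,  -  7/19 , 0,1/7,1,1,  6 ]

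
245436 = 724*339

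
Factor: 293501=13^1*107^1*211^1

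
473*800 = 378400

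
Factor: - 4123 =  - 7^1 *19^1  *  31^1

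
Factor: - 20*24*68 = -2^7*3^1*5^1*17^1 = - 32640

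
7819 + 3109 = 10928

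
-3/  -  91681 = 3/91681=0.00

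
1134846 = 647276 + 487570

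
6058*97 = 587626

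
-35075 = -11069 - 24006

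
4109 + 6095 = 10204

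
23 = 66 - 43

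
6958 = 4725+2233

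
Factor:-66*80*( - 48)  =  253440 = 2^9*3^2 *5^1*11^1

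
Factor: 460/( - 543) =-2^2*3^( - 1)*5^1 *23^1*181^( - 1 )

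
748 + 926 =1674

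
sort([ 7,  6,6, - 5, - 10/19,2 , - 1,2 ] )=[ -5, - 1,  -  10/19,2,2,6,6,  7 ] 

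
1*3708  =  3708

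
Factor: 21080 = 2^3*5^1*17^1*31^1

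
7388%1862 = 1802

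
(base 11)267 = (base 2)100111011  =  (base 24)D3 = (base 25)cf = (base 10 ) 315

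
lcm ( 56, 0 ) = 0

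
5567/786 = 5567/786 =7.08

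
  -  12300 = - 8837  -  3463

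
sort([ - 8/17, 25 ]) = [-8/17, 25] 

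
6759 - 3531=3228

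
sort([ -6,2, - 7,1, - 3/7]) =[ - 7 ,-6, - 3/7,1,2 ]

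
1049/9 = 116 + 5/9  =  116.56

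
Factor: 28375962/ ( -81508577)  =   - 2^1*3^1*4729327^1 * 81508577^(-1)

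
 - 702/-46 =15  +  6/23 = 15.26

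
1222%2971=1222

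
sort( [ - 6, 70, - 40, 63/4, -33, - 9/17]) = [  -  40, - 33, - 6,-9/17,63/4 , 70]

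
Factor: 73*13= 949 = 13^1*73^1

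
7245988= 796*9103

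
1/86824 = 1/86824 = 0.00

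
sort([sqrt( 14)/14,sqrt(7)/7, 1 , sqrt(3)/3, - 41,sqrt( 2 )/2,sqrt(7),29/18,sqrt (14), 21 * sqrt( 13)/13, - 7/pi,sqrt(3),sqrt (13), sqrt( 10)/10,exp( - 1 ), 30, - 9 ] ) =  [ - 41 , - 9, - 7/pi, sqrt (14)/14,sqrt( 10 ) /10,exp( - 1),sqrt(7)/7, sqrt( 3)/3 , sqrt(2 ) /2,1,29/18,sqrt(3 ),sqrt( 7) , sqrt( 13) , sqrt(14) , 21*sqrt( 13)/13,30 ] 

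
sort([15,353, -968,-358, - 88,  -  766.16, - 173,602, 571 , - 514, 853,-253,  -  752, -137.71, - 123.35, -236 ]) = [ - 968,-766.16 , - 752,-514, - 358, - 253, - 236, - 173, - 137.71, - 123.35, - 88 , 15, 353 , 571, 602, 853 ]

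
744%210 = 114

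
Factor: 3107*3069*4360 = 2^3*3^2 * 5^1* 11^1 * 13^1 * 31^1 * 109^1 *239^1 = 41574269880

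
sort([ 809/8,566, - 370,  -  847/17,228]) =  [ - 370, - 847/17, 809/8,228, 566 ] 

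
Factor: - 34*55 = -2^1*5^1*11^1 * 17^1  =  -1870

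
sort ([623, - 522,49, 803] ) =[ - 522,49 , 623, 803 ]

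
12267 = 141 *87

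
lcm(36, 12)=36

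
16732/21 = 796 + 16/21 = 796.76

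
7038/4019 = 7038/4019 = 1.75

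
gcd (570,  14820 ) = 570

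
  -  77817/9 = -25939/3 = - 8646.33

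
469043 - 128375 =340668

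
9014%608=502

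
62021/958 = 64 + 709/958 = 64.74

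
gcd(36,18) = 18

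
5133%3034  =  2099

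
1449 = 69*21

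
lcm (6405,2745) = 19215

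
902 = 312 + 590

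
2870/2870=1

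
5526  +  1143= 6669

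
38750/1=38750  =  38750.00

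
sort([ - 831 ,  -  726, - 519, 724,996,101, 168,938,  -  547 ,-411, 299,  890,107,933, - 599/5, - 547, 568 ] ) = [ - 831, - 726,- 547, - 547, - 519, - 411, - 599/5, 101,107,168,299, 568,724,890,933, 938, 996]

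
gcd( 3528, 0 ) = 3528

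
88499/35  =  2528 + 19/35 = 2528.54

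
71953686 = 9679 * 7434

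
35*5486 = 192010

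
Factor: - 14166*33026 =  - 2^2*3^2*7^2*337^1*787^1 = -  467846316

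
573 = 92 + 481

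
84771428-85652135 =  - 880707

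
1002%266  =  204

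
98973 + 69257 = 168230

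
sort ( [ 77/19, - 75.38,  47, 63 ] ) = [-75.38, 77/19, 47,63]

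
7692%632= 108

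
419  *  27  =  11313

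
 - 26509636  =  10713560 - 37223196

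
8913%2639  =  996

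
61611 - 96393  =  - 34782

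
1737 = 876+861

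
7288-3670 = 3618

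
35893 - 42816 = -6923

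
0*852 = 0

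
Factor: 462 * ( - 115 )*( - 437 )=2^1*3^1*5^1*7^1*11^1 * 19^1*23^2 = 23217810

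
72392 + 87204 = 159596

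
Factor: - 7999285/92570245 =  - 7^1*19^1 * 23^1*61^( - 1 )*367^( - 1) * 523^1*827^(  -  1) = - 1599857/18514049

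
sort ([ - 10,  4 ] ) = [ - 10 , 4]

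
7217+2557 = 9774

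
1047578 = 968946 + 78632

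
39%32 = 7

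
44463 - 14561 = 29902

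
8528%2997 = 2534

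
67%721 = 67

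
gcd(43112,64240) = 8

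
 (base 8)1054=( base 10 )556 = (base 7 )1423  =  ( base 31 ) ht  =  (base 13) 33a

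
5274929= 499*10571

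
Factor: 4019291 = 877^1*4583^1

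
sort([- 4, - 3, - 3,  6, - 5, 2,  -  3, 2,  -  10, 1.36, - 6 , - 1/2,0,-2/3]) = [ -10, - 6,-5,-4,  -  3, - 3, - 3,  -  2/3, - 1/2,0,  1.36,2,2,6 ]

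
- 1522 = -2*761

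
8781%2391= 1608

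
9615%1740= 915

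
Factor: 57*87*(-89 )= -3^2*19^1 * 29^1* 89^1 = - 441351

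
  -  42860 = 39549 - 82409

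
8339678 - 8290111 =49567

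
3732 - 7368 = -3636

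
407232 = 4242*96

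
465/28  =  16 + 17/28 = 16.61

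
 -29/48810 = - 1+48781/48810=- 0.00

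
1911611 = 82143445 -80231834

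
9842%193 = 192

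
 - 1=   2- 3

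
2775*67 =185925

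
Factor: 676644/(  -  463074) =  - 998/683 = - 2^1*499^1*683^( - 1)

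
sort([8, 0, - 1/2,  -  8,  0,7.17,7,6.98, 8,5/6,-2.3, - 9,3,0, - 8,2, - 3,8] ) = [ - 9 , - 8, - 8, - 3 , -2.3, - 1/2, 0, 0,0,5/6, 2 , 3,6.98,7,7.17 , 8,8,8 ]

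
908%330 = 248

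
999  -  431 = 568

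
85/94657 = 85/94657 =0.00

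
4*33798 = 135192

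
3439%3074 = 365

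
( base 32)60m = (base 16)1816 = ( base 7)23656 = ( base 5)144131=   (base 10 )6166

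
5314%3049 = 2265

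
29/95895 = 29/95895 =0.00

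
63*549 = 34587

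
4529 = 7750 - 3221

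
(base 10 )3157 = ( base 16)C55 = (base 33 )2TM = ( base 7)12130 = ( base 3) 11022221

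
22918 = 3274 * 7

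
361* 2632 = 950152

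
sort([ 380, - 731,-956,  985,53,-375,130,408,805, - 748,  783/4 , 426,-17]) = [-956,  -  748, - 731, - 375, - 17,53,130, 783/4,380,408, 426, 805, 985] 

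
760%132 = 100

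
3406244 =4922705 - 1516461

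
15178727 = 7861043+7317684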